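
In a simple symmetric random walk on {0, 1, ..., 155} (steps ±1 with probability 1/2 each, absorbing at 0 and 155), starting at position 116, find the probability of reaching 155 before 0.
P(hit 155 before 0) = 116/155

Let u_k = P(hit 155 before 0 | start at k). Then u_0 = 0, u_155 = 1, and u_k = u_{k-1}/2 + u_{k+1}/2 for 1 ≤ k ≤ 154. This harmonic recurrence is solved by u_k = k/155, giving u_116 = 116/155.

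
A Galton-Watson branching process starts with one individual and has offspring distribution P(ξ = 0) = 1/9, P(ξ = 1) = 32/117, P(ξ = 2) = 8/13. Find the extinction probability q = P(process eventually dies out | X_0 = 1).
q = 13/72

The pgf is f(s) = 1/9 + 32/117·s + 8/13·s². The extinction probability q is the smallest fixed point of f in [0, 1]. Setting s = f(s):
  8/13·s² + (32/117 − 1)·s + 1/9 = 0
  8/13·s² − (1/9 + 8/13)·s + 1/9 = 0
which factors as (s − 1)·(8/13·s − 1/9) = 0, giving roots s = 1 and s = (1/9)/(8/13) = 13/72.
Mean offspring μ = 32/117 + 2·8/13 = 176/117 > 1 (supercritical), so q < 1. The extinction probability is the smaller root: q = (1/9)/(8/13) = 13/72.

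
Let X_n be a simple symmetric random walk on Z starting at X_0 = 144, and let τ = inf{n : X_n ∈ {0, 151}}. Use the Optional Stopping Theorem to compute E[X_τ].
E[X_τ] = 144

X_n is a martingale and τ is a bounded-mean stopping time (indeed τ is finite a.s. with bounded expectation since the walk is in a bounded region). By the OST, E[X_τ] = E[X_0] = 144. Equivalently: E[X_τ] = 151 · P(hit 151 first) + 0 · P(hit 0 first) = 151 · (144/151) = 144.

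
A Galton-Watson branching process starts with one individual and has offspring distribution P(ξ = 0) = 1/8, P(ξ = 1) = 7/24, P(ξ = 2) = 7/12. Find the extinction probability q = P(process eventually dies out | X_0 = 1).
q = 3/14

The pgf is f(s) = 1/8 + 7/24·s + 7/12·s². The extinction probability q is the smallest fixed point of f in [0, 1]. Setting s = f(s):
  7/12·s² + (7/24 − 1)·s + 1/8 = 0
  7/12·s² − (1/8 + 7/12)·s + 1/8 = 0
which factors as (s − 1)·(7/12·s − 1/8) = 0, giving roots s = 1 and s = (1/8)/(7/12) = 3/14.
Mean offspring μ = 7/24 + 2·7/12 = 35/24 > 1 (supercritical), so q < 1. The extinction probability is the smaller root: q = (1/8)/(7/12) = 3/14.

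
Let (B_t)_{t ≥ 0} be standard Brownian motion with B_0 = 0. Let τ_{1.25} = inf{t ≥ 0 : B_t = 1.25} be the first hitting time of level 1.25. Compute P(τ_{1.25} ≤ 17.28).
P(τ_{1.25} ≤ 17.28) = 2(1 − Φ(1.25/√17.28)) = 2(1 − Φ(0.3007)) ≈ 0.7636

By the reflection principle for standard BM, P(τ_b ≤ t) = 2 · P(B_t ≥ b). Since B_t ~ N(0, t), P(B_t ≥ 1.25) = 1 − Φ(1.25/√t) = 1 − Φ(1.25/√17.28) = 1 − Φ(0.3007) ≈ 0.38182. Doubling: P(τ_{1.25} ≤ 17.28) ≈ 2 · 0.38182 = 0.76364 ≈ 0.7636.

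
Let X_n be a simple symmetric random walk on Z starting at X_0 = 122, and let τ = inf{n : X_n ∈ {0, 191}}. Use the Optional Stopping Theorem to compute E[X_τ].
E[X_τ] = 122

X_n is a martingale and τ is a bounded-mean stopping time (indeed τ is finite a.s. with bounded expectation since the walk is in a bounded region). By the OST, E[X_τ] = E[X_0] = 122. Equivalently: E[X_τ] = 191 · P(hit 191 first) + 0 · P(hit 0 first) = 191 · (122/191) = 122.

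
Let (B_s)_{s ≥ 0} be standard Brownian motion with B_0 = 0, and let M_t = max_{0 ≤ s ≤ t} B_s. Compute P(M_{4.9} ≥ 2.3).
P(M_{4.9} ≥ 2.3) = 2·P(B_{4.9} ≥ 2.3) = 2(1 − Φ(2.3/√4.9)) ≈ 0.2988

By the reflection principle for Brownian motion, P(M_t ≥ a) = 2 · P(B_t ≥ a) for a ≥ 0. Since B_t ~ N(0, t), P(B_t ≥ 2.3) = 1 − Φ(2.3/√t) = 1 − Φ(2.3/√4.9) = 1 − Φ(1.0390). So
  P(M_{4.9} ≥ 2.3) = 2(1 − Φ(1.0390)) ≈ 0.2988.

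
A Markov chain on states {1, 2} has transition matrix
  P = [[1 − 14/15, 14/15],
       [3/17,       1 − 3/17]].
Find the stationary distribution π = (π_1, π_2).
π_1 = 45/283, π_2 = 238/283

Solve πP = π with π_1 + π_2 = 1. From πP = π: π_1 · (1 − 14/15) + π_2 · 3/17 = π_1 ⇒ π_2 · 3/17 = π_1 · 14/15 ⇒ π_2/π_1 = (14/15)/(3/17) = 238/45. Together with π_1 + π_2 = 1:
  π_1 = (3/17)/(14/15 + 3/17) = (3/17)/(283/255) = 45/283,
  π_2 = (14/15)/(14/15 + 3/17) = (14/15)/(283/255) = 238/283.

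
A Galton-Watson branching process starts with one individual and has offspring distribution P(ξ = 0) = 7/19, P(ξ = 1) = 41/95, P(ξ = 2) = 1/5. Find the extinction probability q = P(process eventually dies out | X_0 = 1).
q = 1

Mean offspring μ = 0·7/19 + 1·41/95 + 2·1/5 = 79/95 ≤ 1. For μ ≤ 1 with offspring not concentrated at 1, the Galton-Watson process goes extinct almost surely, so q = 1.
(Algebraic check: The pgf is f(s) = 7/19 + 41/95·s + 1/5·s². The extinction probability q is the smallest fixed point of f in [0, 1]. Setting s = f(s):
  1/5·s² + (41/95 − 1)·s + 7/19 = 0
  1/5·s² − (7/19 + 1/5)·s + 7/19 = 0
which factors as (s − 1)·(1/5·s − 7/19) = 0, giving roots s = 1 and s = (7/19)/(1/5) = 35/19. Since 35/19 ≥ 1, the smallest root in [0, 1] is s = 1.)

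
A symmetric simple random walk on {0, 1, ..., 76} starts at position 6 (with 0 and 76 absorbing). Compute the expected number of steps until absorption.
E[τ | X_0 = 6] = 420

Let v_k = E[τ | X_0 = k]. Boundary: v_0 = v_76 = 0. Recurrence: v_k = 1 + (v_{k-1} + v_{k+1})/2 for 1 ≤ k ≤ 75. The particular solution to v_k − (v_{k-1} + v_{k+1})/2 = 1 is v_k = −k^2. Adding homogeneous solution A + B k and matching boundaries gives v_k = k (76 − k). Substituting k = 6: v_6 = 6 · 70 = 420.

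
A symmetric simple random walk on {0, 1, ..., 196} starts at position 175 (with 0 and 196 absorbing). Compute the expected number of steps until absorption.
E[τ | X_0 = 175] = 3675

Let v_k = E[τ | X_0 = k]. Boundary: v_0 = v_196 = 0. Recurrence: v_k = 1 + (v_{k-1} + v_{k+1})/2 for 1 ≤ k ≤ 195. The particular solution to v_k − (v_{k-1} + v_{k+1})/2 = 1 is v_k = −k^2. Adding homogeneous solution A + B k and matching boundaries gives v_k = k (196 − k). Substituting k = 175: v_175 = 175 · 21 = 3675.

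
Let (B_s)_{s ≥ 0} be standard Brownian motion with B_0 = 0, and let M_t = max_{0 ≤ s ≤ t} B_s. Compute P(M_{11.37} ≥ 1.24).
P(M_{11.37} ≥ 1.24) = 2·P(B_{11.37} ≥ 1.24) = 2(1 − Φ(1.24/√11.37)) ≈ 0.7131

By the reflection principle for Brownian motion, P(M_t ≥ a) = 2 · P(B_t ≥ a) for a ≥ 0. Since B_t ~ N(0, t), P(B_t ≥ 1.24) = 1 − Φ(1.24/√t) = 1 − Φ(1.24/√11.37) = 1 − Φ(0.3677). So
  P(M_{11.37} ≥ 1.24) = 2(1 − Φ(0.3677)) ≈ 0.7131.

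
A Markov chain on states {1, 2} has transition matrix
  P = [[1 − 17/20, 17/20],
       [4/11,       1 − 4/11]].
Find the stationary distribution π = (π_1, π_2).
π_1 = 80/267, π_2 = 187/267

Solve πP = π with π_1 + π_2 = 1. From πP = π: π_1 · (1 − 17/20) + π_2 · 4/11 = π_1 ⇒ π_2 · 4/11 = π_1 · 17/20 ⇒ π_2/π_1 = (17/20)/(4/11) = 187/80. Together with π_1 + π_2 = 1:
  π_1 = (4/11)/(17/20 + 4/11) = (4/11)/(267/220) = 80/267,
  π_2 = (17/20)/(17/20 + 4/11) = (17/20)/(267/220) = 187/267.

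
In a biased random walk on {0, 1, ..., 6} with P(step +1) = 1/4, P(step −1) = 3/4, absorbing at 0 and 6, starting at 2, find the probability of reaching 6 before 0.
P(hit 6 before 0) = (1 − (3)^2) / (1 − (3)^6) = 1/91

Let u_k denote P(reach 6 before 0 | start at k). Boundary: u_0 = 0, u_6 = 1. Recurrence: u_k = 1/4·u_{k+1} + 3/4·u_{k-1} for 1 ≤ k ≤ 5. Try u_k = A + B·r^k with r = q/p = (3/4)/(1/4) = 3. Substitution satisfies the recurrence; boundary conditions give:
  u_k = (1 − r^k) / (1 − r^N) = (1 − (3)^2) / (1 − (3)^6) = 1/91.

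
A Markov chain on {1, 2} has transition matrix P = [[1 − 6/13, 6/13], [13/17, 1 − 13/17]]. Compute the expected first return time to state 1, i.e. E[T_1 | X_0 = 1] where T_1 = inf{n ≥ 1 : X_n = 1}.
E[T_1 | X_0 = 1] = 1/π_1 = 271/169

For an irreducible recurrent Markov chain with stationary distribution π, E[T_i | X_0 = i] = 1/π_i (Kac's formula). Here π_1 = (13/17)/(6/13 + 13/17) = (13/17)/(271/221) = 169/271, so E[T_1 | X_0 = 1] = 1/π_1 = (6/13 + 13/17)/(13/17) = (271/221)/(13/17) = 271/169.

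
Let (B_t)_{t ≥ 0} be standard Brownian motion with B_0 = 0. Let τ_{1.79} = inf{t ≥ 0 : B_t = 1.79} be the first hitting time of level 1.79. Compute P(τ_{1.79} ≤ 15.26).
P(τ_{1.79} ≤ 15.26) = 2(1 − Φ(1.79/√15.26)) = 2(1 − Φ(0.4582)) ≈ 0.6468

By the reflection principle for standard BM, P(τ_b ≤ t) = 2 · P(B_t ≥ b). Since B_t ~ N(0, t), P(B_t ≥ 1.79) = 1 − Φ(1.79/√t) = 1 − Φ(1.79/√15.26) = 1 − Φ(0.4582) ≈ 0.32340. Doubling: P(τ_{1.79} ≤ 15.26) ≈ 2 · 0.32340 = 0.64680 ≈ 0.6468.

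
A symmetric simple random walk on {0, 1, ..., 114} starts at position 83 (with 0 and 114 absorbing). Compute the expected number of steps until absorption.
E[τ | X_0 = 83] = 2573

Let v_k = E[τ | X_0 = k]. Boundary: v_0 = v_114 = 0. Recurrence: v_k = 1 + (v_{k-1} + v_{k+1})/2 for 1 ≤ k ≤ 113. The particular solution to v_k − (v_{k-1} + v_{k+1})/2 = 1 is v_k = −k^2. Adding homogeneous solution A + B k and matching boundaries gives v_k = k (114 − k). Substituting k = 83: v_83 = 83 · 31 = 2573.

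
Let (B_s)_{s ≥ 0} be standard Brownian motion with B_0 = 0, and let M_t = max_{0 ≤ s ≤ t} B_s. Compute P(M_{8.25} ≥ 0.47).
P(M_{8.25} ≥ 0.47) = 2·P(B_{8.25} ≥ 0.47) = 2(1 − Φ(0.47/√8.25)) ≈ 0.8700

By the reflection principle for Brownian motion, P(M_t ≥ a) = 2 · P(B_t ≥ a) for a ≥ 0. Since B_t ~ N(0, t), P(B_t ≥ 0.47) = 1 − Φ(0.47/√t) = 1 − Φ(0.47/√8.25) = 1 − Φ(0.1636). So
  P(M_{8.25} ≥ 0.47) = 2(1 − Φ(0.1636)) ≈ 0.8700.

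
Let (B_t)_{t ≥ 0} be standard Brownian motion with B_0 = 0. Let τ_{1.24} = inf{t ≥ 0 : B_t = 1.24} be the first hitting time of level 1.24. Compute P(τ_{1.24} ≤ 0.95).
P(τ_{1.24} ≤ 0.95) = 2(1 − Φ(1.24/√0.95)) = 2(1 − Φ(1.2722)) ≈ 0.2033

By the reflection principle for standard BM, P(τ_b ≤ t) = 2 · P(B_t ≥ b). Since B_t ~ N(0, t), P(B_t ≥ 1.24) = 1 − Φ(1.24/√t) = 1 − Φ(1.24/√0.95) = 1 − Φ(1.2722) ≈ 0.10165. Doubling: P(τ_{1.24} ≤ 0.95) ≈ 2 · 0.10165 = 0.20330 ≈ 0.2033.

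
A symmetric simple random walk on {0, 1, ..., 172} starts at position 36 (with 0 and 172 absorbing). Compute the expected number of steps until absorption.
E[τ | X_0 = 36] = 4896

Let v_k = E[τ | X_0 = k]. Boundary: v_0 = v_172 = 0. Recurrence: v_k = 1 + (v_{k-1} + v_{k+1})/2 for 1 ≤ k ≤ 171. The particular solution to v_k − (v_{k-1} + v_{k+1})/2 = 1 is v_k = −k^2. Adding homogeneous solution A + B k and matching boundaries gives v_k = k (172 − k). Substituting k = 36: v_36 = 36 · 136 = 4896.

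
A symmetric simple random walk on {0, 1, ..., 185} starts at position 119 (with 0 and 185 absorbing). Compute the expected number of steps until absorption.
E[τ | X_0 = 119] = 7854

Let v_k = E[τ | X_0 = k]. Boundary: v_0 = v_185 = 0. Recurrence: v_k = 1 + (v_{k-1} + v_{k+1})/2 for 1 ≤ k ≤ 184. The particular solution to v_k − (v_{k-1} + v_{k+1})/2 = 1 is v_k = −k^2. Adding homogeneous solution A + B k and matching boundaries gives v_k = k (185 − k). Substituting k = 119: v_119 = 119 · 66 = 7854.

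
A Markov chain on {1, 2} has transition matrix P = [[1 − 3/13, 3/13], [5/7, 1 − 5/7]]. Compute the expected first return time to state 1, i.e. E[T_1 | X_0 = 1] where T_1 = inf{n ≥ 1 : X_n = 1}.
E[T_1 | X_0 = 1] = 1/π_1 = 86/65

For an irreducible recurrent Markov chain with stationary distribution π, E[T_i | X_0 = i] = 1/π_i (Kac's formula). Here π_1 = (5/7)/(3/13 + 5/7) = (5/7)/(86/91) = 65/86, so E[T_1 | X_0 = 1] = 1/π_1 = (3/13 + 5/7)/(5/7) = (86/91)/(5/7) = 86/65.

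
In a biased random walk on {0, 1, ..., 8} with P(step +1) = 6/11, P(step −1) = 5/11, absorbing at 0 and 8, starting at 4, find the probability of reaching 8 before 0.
P(hit 8 before 0) = (1 − (5/6)^4) / (1 − (5/6)^8) = 1296/1921

Let u_k denote P(reach 8 before 0 | start at k). Boundary: u_0 = 0, u_8 = 1. Recurrence: u_k = 6/11·u_{k+1} + 5/11·u_{k-1} for 1 ≤ k ≤ 7. Try u_k = A + B·r^k with r = q/p = (5/11)/(6/11) = 5/6. Substitution satisfies the recurrence; boundary conditions give:
  u_k = (1 − r^k) / (1 − r^N) = (1 − (5/6)^4) / (1 − (5/6)^8) = 1296/1921.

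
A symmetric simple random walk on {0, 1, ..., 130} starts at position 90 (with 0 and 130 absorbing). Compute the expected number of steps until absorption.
E[τ | X_0 = 90] = 3600

Let v_k = E[τ | X_0 = k]. Boundary: v_0 = v_130 = 0. Recurrence: v_k = 1 + (v_{k-1} + v_{k+1})/2 for 1 ≤ k ≤ 129. The particular solution to v_k − (v_{k-1} + v_{k+1})/2 = 1 is v_k = −k^2. Adding homogeneous solution A + B k and matching boundaries gives v_k = k (130 − k). Substituting k = 90: v_90 = 90 · 40 = 3600.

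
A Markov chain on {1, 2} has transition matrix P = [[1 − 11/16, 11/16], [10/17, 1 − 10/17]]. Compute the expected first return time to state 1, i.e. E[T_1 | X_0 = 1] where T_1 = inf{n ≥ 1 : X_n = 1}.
E[T_1 | X_0 = 1] = 1/π_1 = 347/160

For an irreducible recurrent Markov chain with stationary distribution π, E[T_i | X_0 = i] = 1/π_i (Kac's formula). Here π_1 = (10/17)/(11/16 + 10/17) = (10/17)/(347/272) = 160/347, so E[T_1 | X_0 = 1] = 1/π_1 = (11/16 + 10/17)/(10/17) = (347/272)/(10/17) = 347/160.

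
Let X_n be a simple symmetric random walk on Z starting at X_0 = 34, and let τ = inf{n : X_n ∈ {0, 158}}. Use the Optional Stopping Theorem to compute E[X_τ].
E[X_τ] = 34

X_n is a martingale and τ is a bounded-mean stopping time (indeed τ is finite a.s. with bounded expectation since the walk is in a bounded region). By the OST, E[X_τ] = E[X_0] = 34. Equivalently: E[X_τ] = 158 · P(hit 158 first) + 0 · P(hit 0 first) = 158 · (34/158) = 34.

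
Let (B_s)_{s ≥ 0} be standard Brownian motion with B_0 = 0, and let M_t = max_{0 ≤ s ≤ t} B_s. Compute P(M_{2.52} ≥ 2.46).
P(M_{2.52} ≥ 2.46) = 2·P(B_{2.52} ≥ 2.46) = 2(1 − Φ(2.46/√2.52)) ≈ 0.1212

By the reflection principle for Brownian motion, P(M_t ≥ a) = 2 · P(B_t ≥ a) for a ≥ 0. Since B_t ~ N(0, t), P(B_t ≥ 2.46) = 1 − Φ(2.46/√t) = 1 − Φ(2.46/√2.52) = 1 − Φ(1.5497). So
  P(M_{2.52} ≥ 2.46) = 2(1 − Φ(1.5497)) ≈ 0.1212.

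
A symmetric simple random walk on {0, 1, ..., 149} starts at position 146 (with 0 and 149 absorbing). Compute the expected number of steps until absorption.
E[τ | X_0 = 146] = 438

Let v_k = E[τ | X_0 = k]. Boundary: v_0 = v_149 = 0. Recurrence: v_k = 1 + (v_{k-1} + v_{k+1})/2 for 1 ≤ k ≤ 148. The particular solution to v_k − (v_{k-1} + v_{k+1})/2 = 1 is v_k = −k^2. Adding homogeneous solution A + B k and matching boundaries gives v_k = k (149 − k). Substituting k = 146: v_146 = 146 · 3 = 438.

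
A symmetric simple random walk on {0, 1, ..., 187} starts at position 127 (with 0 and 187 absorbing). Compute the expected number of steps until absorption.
E[τ | X_0 = 127] = 7620

Let v_k = E[τ | X_0 = k]. Boundary: v_0 = v_187 = 0. Recurrence: v_k = 1 + (v_{k-1} + v_{k+1})/2 for 1 ≤ k ≤ 186. The particular solution to v_k − (v_{k-1} + v_{k+1})/2 = 1 is v_k = −k^2. Adding homogeneous solution A + B k and matching boundaries gives v_k = k (187 − k). Substituting k = 127: v_127 = 127 · 60 = 7620.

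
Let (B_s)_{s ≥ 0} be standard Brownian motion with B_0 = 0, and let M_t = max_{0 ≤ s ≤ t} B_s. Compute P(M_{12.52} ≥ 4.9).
P(M_{12.52} ≥ 4.9) = 2·P(B_{12.52} ≥ 4.9) = 2(1 − Φ(4.9/√12.52)) ≈ 0.1661

By the reflection principle for Brownian motion, P(M_t ≥ a) = 2 · P(B_t ≥ a) for a ≥ 0. Since B_t ~ N(0, t), P(B_t ≥ 4.9) = 1 − Φ(4.9/√t) = 1 − Φ(4.9/√12.52) = 1 − Φ(1.3848). So
  P(M_{12.52} ≥ 4.9) = 2(1 − Φ(1.3848)) ≈ 0.1661.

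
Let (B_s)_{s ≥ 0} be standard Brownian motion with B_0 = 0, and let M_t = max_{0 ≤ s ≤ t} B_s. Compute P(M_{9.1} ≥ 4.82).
P(M_{9.1} ≥ 4.82) = 2·P(B_{9.1} ≥ 4.82) = 2(1 − Φ(4.82/√9.1)) ≈ 0.1101

By the reflection principle for Brownian motion, P(M_t ≥ a) = 2 · P(B_t ≥ a) for a ≥ 0. Since B_t ~ N(0, t), P(B_t ≥ 4.82) = 1 − Φ(4.82/√t) = 1 − Φ(4.82/√9.1) = 1 − Φ(1.5978). So
  P(M_{9.1} ≥ 4.82) = 2(1 − Φ(1.5978)) ≈ 0.1101.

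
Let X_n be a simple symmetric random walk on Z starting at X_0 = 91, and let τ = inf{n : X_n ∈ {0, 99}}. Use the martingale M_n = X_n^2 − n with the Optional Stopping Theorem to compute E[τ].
E[τ] = 728

M_n = X_n^2 − n is a martingale (since E[X_{n+1}^2 | F_n] = X_n^2 + 1). By OST (τ has finite mean in a bounded region), E[M_τ] = E[M_0] = X_0^2 − 0 = 91^2 = 8281. Also E[M_τ] = E[X_τ^2] − E[τ]. The walk exits at 0 or 99, with P(hit 99 first) = 91/99, so E[X_τ^2] = 99^2 · 91/99 + 0 = 9009. Thus E[τ] = E[X_τ^2] − E[M_τ] = 9009 − 8281 = 728 = 91(99 − 91) = 728.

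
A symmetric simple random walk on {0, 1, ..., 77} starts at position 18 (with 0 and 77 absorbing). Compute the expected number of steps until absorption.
E[τ | X_0 = 18] = 1062

Let v_k = E[τ | X_0 = k]. Boundary: v_0 = v_77 = 0. Recurrence: v_k = 1 + (v_{k-1} + v_{k+1})/2 for 1 ≤ k ≤ 76. The particular solution to v_k − (v_{k-1} + v_{k+1})/2 = 1 is v_k = −k^2. Adding homogeneous solution A + B k and matching boundaries gives v_k = k (77 − k). Substituting k = 18: v_18 = 18 · 59 = 1062.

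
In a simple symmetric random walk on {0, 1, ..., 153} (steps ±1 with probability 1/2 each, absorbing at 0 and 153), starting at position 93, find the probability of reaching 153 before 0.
P(hit 153 before 0) = 93/153 = 31/51

Let u_k = P(hit 153 before 0 | start at k). Then u_0 = 0, u_153 = 1, and u_k = u_{k-1}/2 + u_{k+1}/2 for 1 ≤ k ≤ 152. This harmonic recurrence is solved by u_k = k/153, giving u_93 = 93/153 = 31/51.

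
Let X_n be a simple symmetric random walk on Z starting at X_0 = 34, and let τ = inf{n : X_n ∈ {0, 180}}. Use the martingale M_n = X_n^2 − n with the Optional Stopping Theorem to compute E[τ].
E[τ] = 4964

M_n = X_n^2 − n is a martingale (since E[X_{n+1}^2 | F_n] = X_n^2 + 1). By OST (τ has finite mean in a bounded region), E[M_τ] = E[M_0] = X_0^2 − 0 = 34^2 = 1156. Also E[M_τ] = E[X_τ^2] − E[τ]. The walk exits at 0 or 180, with P(hit 180 first) = 34/180, so E[X_τ^2] = 180^2 · 34/180 + 0 = 6120. Thus E[τ] = E[X_τ^2] − E[M_τ] = 6120 − 1156 = 4964 = 34(180 − 34) = 4964.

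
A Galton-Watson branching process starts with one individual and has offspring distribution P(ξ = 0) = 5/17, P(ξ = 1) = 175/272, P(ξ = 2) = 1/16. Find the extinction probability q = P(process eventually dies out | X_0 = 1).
q = 1

Mean offspring μ = 0·5/17 + 1·175/272 + 2·1/16 = 209/272 ≤ 1. For μ ≤ 1 with offspring not concentrated at 1, the Galton-Watson process goes extinct almost surely, so q = 1.
(Algebraic check: The pgf is f(s) = 5/17 + 175/272·s + 1/16·s². The extinction probability q is the smallest fixed point of f in [0, 1]. Setting s = f(s):
  1/16·s² + (175/272 − 1)·s + 5/17 = 0
  1/16·s² − (5/17 + 1/16)·s + 5/17 = 0
which factors as (s − 1)·(1/16·s − 5/17) = 0, giving roots s = 1 and s = (5/17)/(1/16) = 80/17. Since 80/17 ≥ 1, the smallest root in [0, 1] is s = 1.)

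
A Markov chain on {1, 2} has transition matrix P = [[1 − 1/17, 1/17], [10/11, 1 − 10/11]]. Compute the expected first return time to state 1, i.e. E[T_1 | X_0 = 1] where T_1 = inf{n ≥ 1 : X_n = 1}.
E[T_1 | X_0 = 1] = 1/π_1 = 181/170

For an irreducible recurrent Markov chain with stationary distribution π, E[T_i | X_0 = i] = 1/π_i (Kac's formula). Here π_1 = (10/11)/(1/17 + 10/11) = (10/11)/(181/187) = 170/181, so E[T_1 | X_0 = 1] = 1/π_1 = (1/17 + 10/11)/(10/11) = (181/187)/(10/11) = 181/170.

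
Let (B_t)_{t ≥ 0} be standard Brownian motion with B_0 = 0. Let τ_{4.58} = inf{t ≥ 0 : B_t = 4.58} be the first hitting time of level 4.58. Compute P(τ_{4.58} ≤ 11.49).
P(τ_{4.58} ≤ 11.49) = 2(1 − Φ(4.58/√11.49)) = 2(1 − Φ(1.3512)) ≈ 0.1766

By the reflection principle for standard BM, P(τ_b ≤ t) = 2 · P(B_t ≥ b). Since B_t ~ N(0, t), P(B_t ≥ 4.58) = 1 − Φ(4.58/√t) = 1 − Φ(4.58/√11.49) = 1 − Φ(1.3512) ≈ 0.08832. Doubling: P(τ_{4.58} ≤ 11.49) ≈ 2 · 0.08832 = 0.17664 ≈ 0.1766.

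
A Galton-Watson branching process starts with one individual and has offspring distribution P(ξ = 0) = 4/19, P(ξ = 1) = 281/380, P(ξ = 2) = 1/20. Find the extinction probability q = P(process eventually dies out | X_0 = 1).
q = 1

Mean offspring μ = 0·4/19 + 1·281/380 + 2·1/20 = 319/380 ≤ 1. For μ ≤ 1 with offspring not concentrated at 1, the Galton-Watson process goes extinct almost surely, so q = 1.
(Algebraic check: The pgf is f(s) = 4/19 + 281/380·s + 1/20·s². The extinction probability q is the smallest fixed point of f in [0, 1]. Setting s = f(s):
  1/20·s² + (281/380 − 1)·s + 4/19 = 0
  1/20·s² − (4/19 + 1/20)·s + 4/19 = 0
which factors as (s − 1)·(1/20·s − 4/19) = 0, giving roots s = 1 and s = (4/19)/(1/20) = 80/19. Since 80/19 ≥ 1, the smallest root in [0, 1] is s = 1.)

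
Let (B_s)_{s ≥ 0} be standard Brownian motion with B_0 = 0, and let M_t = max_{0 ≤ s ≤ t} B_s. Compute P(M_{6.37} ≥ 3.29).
P(M_{6.37} ≥ 3.29) = 2·P(B_{6.37} ≥ 3.29) = 2(1 − Φ(3.29/√6.37)) ≈ 0.1924

By the reflection principle for Brownian motion, P(M_t ≥ a) = 2 · P(B_t ≥ a) for a ≥ 0. Since B_t ~ N(0, t), P(B_t ≥ 3.29) = 1 − Φ(3.29/√t) = 1 − Φ(3.29/√6.37) = 1 − Φ(1.3035). So
  P(M_{6.37} ≥ 3.29) = 2(1 − Φ(1.3035)) ≈ 0.1924.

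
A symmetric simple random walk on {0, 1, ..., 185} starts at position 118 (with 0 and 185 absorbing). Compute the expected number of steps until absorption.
E[τ | X_0 = 118] = 7906

Let v_k = E[τ | X_0 = k]. Boundary: v_0 = v_185 = 0. Recurrence: v_k = 1 + (v_{k-1} + v_{k+1})/2 for 1 ≤ k ≤ 184. The particular solution to v_k − (v_{k-1} + v_{k+1})/2 = 1 is v_k = −k^2. Adding homogeneous solution A + B k and matching boundaries gives v_k = k (185 − k). Substituting k = 118: v_118 = 118 · 67 = 7906.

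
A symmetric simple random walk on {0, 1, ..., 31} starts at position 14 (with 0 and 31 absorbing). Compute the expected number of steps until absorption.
E[τ | X_0 = 14] = 238

Let v_k = E[τ | X_0 = k]. Boundary: v_0 = v_31 = 0. Recurrence: v_k = 1 + (v_{k-1} + v_{k+1})/2 for 1 ≤ k ≤ 30. The particular solution to v_k − (v_{k-1} + v_{k+1})/2 = 1 is v_k = −k^2. Adding homogeneous solution A + B k and matching boundaries gives v_k = k (31 − k). Substituting k = 14: v_14 = 14 · 17 = 238.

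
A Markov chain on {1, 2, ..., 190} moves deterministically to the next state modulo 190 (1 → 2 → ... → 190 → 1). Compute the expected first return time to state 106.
E[T_106 | X_0 = 106] = 190

The chain cycles deterministically, so starting at state 106 it returns in exactly 190 steps. Equivalently, the stationary distribution is uniform π_j = 1/190 for every state j, so by Kac's formula E[T_106] = 1/π_106 = 190.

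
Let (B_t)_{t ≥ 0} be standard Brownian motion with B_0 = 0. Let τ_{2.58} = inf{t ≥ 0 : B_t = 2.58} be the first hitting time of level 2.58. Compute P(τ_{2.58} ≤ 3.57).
P(τ_{2.58} ≤ 3.57) = 2(1 − Φ(2.58/√3.57)) = 2(1 − Φ(1.3655)) ≈ 0.1721

By the reflection principle for standard BM, P(τ_b ≤ t) = 2 · P(B_t ≥ b). Since B_t ~ N(0, t), P(B_t ≥ 2.58) = 1 − Φ(2.58/√t) = 1 − Φ(2.58/√3.57) = 1 − Φ(1.3655) ≈ 0.08605. Doubling: P(τ_{2.58} ≤ 3.57) ≈ 2 · 0.08605 = 0.17210 ≈ 0.1721.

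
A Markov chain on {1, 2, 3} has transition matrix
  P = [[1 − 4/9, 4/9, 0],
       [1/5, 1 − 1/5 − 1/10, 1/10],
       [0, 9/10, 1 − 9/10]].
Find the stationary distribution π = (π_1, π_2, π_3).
π = (81/281, 180/281, 20/281)

This is a birth-death chain on three states, which satisfies detailed balance: π_1 · P_{12} = π_2 · P_{21} and π_2 · P_{23} = π_3 · P_{32}.
From π_1 · 4/9 = π_2 · 1/5: π_2/π_1 = (4/9)/(1/5) = 20/9.
From π_2 · 1/10 = π_3 · 9/10: π_3/π_2 = (1/10)/(9/10) = 1/9.
Take π_1 proportional to 1; then unnormalized π = (1, 20/9, 20/81). Normalize by dividing by the sum 281/81:
  π = (81/281, 180/281, 20/281).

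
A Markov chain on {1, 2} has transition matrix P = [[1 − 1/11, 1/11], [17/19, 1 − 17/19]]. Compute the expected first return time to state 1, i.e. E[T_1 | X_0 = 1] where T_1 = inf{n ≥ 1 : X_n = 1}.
E[T_1 | X_0 = 1] = 1/π_1 = 206/187

For an irreducible recurrent Markov chain with stationary distribution π, E[T_i | X_0 = i] = 1/π_i (Kac's formula). Here π_1 = (17/19)/(1/11 + 17/19) = (17/19)/(206/209) = 187/206, so E[T_1 | X_0 = 1] = 1/π_1 = (1/11 + 17/19)/(17/19) = (206/209)/(17/19) = 206/187.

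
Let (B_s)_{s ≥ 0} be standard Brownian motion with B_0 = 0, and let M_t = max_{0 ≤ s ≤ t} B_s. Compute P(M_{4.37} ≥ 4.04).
P(M_{4.37} ≥ 4.04) = 2·P(B_{4.37} ≥ 4.04) = 2(1 − Φ(4.04/√4.37)) ≈ 0.0533

By the reflection principle for Brownian motion, P(M_t ≥ a) = 2 · P(B_t ≥ a) for a ≥ 0. Since B_t ~ N(0, t), P(B_t ≥ 4.04) = 1 − Φ(4.04/√t) = 1 − Φ(4.04/√4.37) = 1 − Φ(1.9326). So
  P(M_{4.37} ≥ 4.04) = 2(1 − Φ(1.9326)) ≈ 0.0533.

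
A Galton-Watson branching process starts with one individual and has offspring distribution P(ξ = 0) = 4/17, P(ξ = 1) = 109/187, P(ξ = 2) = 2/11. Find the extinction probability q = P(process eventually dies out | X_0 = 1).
q = 1

Mean offspring μ = 0·4/17 + 1·109/187 + 2·2/11 = 177/187 ≤ 1. For μ ≤ 1 with offspring not concentrated at 1, the Galton-Watson process goes extinct almost surely, so q = 1.
(Algebraic check: The pgf is f(s) = 4/17 + 109/187·s + 2/11·s². The extinction probability q is the smallest fixed point of f in [0, 1]. Setting s = f(s):
  2/11·s² + (109/187 − 1)·s + 4/17 = 0
  2/11·s² − (4/17 + 2/11)·s + 4/17 = 0
which factors as (s − 1)·(2/11·s − 4/17) = 0, giving roots s = 1 and s = (4/17)/(2/11) = 22/17. Since 22/17 ≥ 1, the smallest root in [0, 1] is s = 1.)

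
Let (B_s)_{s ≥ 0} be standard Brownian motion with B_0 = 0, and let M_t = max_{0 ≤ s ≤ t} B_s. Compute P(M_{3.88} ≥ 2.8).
P(M_{3.88} ≥ 2.8) = 2·P(B_{3.88} ≥ 2.8) = 2(1 − Φ(2.8/√3.88)) ≈ 0.1552

By the reflection principle for Brownian motion, P(M_t ≥ a) = 2 · P(B_t ≥ a) for a ≥ 0. Since B_t ~ N(0, t), P(B_t ≥ 2.8) = 1 − Φ(2.8/√t) = 1 − Φ(2.8/√3.88) = 1 − Φ(1.4215). So
  P(M_{3.88} ≥ 2.8) = 2(1 − Φ(1.4215)) ≈ 0.1552.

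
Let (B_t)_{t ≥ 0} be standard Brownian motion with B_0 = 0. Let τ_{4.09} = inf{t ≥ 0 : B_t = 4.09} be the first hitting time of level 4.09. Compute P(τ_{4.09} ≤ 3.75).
P(τ_{4.09} ≤ 3.75) = 2(1 − Φ(4.09/√3.75)) = 2(1 − Φ(2.1121)) ≈ 0.0347

By the reflection principle for standard BM, P(τ_b ≤ t) = 2 · P(B_t ≥ b). Since B_t ~ N(0, t), P(B_t ≥ 4.09) = 1 − Φ(4.09/√t) = 1 − Φ(4.09/√3.75) = 1 − Φ(2.1121) ≈ 0.01734. Doubling: P(τ_{4.09} ≤ 3.75) ≈ 2 · 0.01734 = 0.03468 ≈ 0.0347.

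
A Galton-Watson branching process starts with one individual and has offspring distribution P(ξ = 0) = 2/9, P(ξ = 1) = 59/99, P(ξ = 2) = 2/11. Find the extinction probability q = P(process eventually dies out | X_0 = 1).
q = 1

Mean offspring μ = 0·2/9 + 1·59/99 + 2·2/11 = 95/99 ≤ 1. For μ ≤ 1 with offspring not concentrated at 1, the Galton-Watson process goes extinct almost surely, so q = 1.
(Algebraic check: The pgf is f(s) = 2/9 + 59/99·s + 2/11·s². The extinction probability q is the smallest fixed point of f in [0, 1]. Setting s = f(s):
  2/11·s² + (59/99 − 1)·s + 2/9 = 0
  2/11·s² − (2/9 + 2/11)·s + 2/9 = 0
which factors as (s − 1)·(2/11·s − 2/9) = 0, giving roots s = 1 and s = (2/9)/(2/11) = 11/9. Since 11/9 ≥ 1, the smallest root in [0, 1] is s = 1.)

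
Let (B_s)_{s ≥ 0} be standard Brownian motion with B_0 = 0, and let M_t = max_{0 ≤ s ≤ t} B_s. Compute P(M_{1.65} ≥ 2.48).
P(M_{1.65} ≥ 2.48) = 2·P(B_{1.65} ≥ 2.48) = 2(1 − Φ(2.48/√1.65)) ≈ 0.0535

By the reflection principle for Brownian motion, P(M_t ≥ a) = 2 · P(B_t ≥ a) for a ≥ 0. Since B_t ~ N(0, t), P(B_t ≥ 2.48) = 1 − Φ(2.48/√t) = 1 − Φ(2.48/√1.65) = 1 − Φ(1.9307). So
  P(M_{1.65} ≥ 2.48) = 2(1 − Φ(1.9307)) ≈ 0.0535.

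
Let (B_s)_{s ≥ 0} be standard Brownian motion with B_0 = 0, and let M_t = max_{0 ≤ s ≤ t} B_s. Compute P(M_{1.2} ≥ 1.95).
P(M_{1.2} ≥ 1.95) = 2·P(B_{1.2} ≥ 1.95) = 2(1 − Φ(1.95/√1.2)) ≈ 0.0751

By the reflection principle for Brownian motion, P(M_t ≥ a) = 2 · P(B_t ≥ a) for a ≥ 0. Since B_t ~ N(0, t), P(B_t ≥ 1.95) = 1 − Φ(1.95/√t) = 1 − Φ(1.95/√1.2) = 1 − Φ(1.7801). So
  P(M_{1.2} ≥ 1.95) = 2(1 − Φ(1.7801)) ≈ 0.0751.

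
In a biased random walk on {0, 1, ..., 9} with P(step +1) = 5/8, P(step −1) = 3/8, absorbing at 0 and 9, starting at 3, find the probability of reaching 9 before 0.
P(hit 9 before 0) = (1 − (3/5)^3) / (1 − (3/5)^9) = 15625/19729

Let u_k denote P(reach 9 before 0 | start at k). Boundary: u_0 = 0, u_9 = 1. Recurrence: u_k = 5/8·u_{k+1} + 3/8·u_{k-1} for 1 ≤ k ≤ 8. Try u_k = A + B·r^k with r = q/p = (3/8)/(5/8) = 3/5. Substitution satisfies the recurrence; boundary conditions give:
  u_k = (1 − r^k) / (1 − r^N) = (1 − (3/5)^3) / (1 − (3/5)^9) = 15625/19729.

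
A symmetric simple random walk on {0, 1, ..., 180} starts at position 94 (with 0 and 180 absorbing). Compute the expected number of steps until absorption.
E[τ | X_0 = 94] = 8084

Let v_k = E[τ | X_0 = k]. Boundary: v_0 = v_180 = 0. Recurrence: v_k = 1 + (v_{k-1} + v_{k+1})/2 for 1 ≤ k ≤ 179. The particular solution to v_k − (v_{k-1} + v_{k+1})/2 = 1 is v_k = −k^2. Adding homogeneous solution A + B k and matching boundaries gives v_k = k (180 − k). Substituting k = 94: v_94 = 94 · 86 = 8084.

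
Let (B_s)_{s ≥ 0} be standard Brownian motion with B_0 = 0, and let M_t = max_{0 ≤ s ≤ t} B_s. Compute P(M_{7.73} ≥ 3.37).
P(M_{7.73} ≥ 3.37) = 2·P(B_{7.73} ≥ 3.37) = 2(1 − Φ(3.37/√7.73)) ≈ 0.2255

By the reflection principle for Brownian motion, P(M_t ≥ a) = 2 · P(B_t ≥ a) for a ≥ 0. Since B_t ~ N(0, t), P(B_t ≥ 3.37) = 1 − Φ(3.37/√t) = 1 − Φ(3.37/√7.73) = 1 − Φ(1.2121). So
  P(M_{7.73} ≥ 3.37) = 2(1 − Φ(1.2121)) ≈ 0.2255.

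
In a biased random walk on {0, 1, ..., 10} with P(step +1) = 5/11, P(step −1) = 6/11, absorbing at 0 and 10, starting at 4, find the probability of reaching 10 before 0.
P(hit 10 before 0) = (1 − (6/5)^4) / (1 − (6/5)^10) = 953125/4609141

Let u_k denote P(reach 10 before 0 | start at k). Boundary: u_0 = 0, u_10 = 1. Recurrence: u_k = 5/11·u_{k+1} + 6/11·u_{k-1} for 1 ≤ k ≤ 9. Try u_k = A + B·r^k with r = q/p = (6/11)/(5/11) = 6/5. Substitution satisfies the recurrence; boundary conditions give:
  u_k = (1 − r^k) / (1 − r^N) = (1 − (6/5)^4) / (1 − (6/5)^10) = 953125/4609141.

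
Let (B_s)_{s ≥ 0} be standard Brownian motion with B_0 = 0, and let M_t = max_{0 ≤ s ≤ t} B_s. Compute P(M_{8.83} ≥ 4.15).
P(M_{8.83} ≥ 4.15) = 2·P(B_{8.83} ≥ 4.15) = 2(1 − Φ(4.15/√8.83)) ≈ 0.1625

By the reflection principle for Brownian motion, P(M_t ≥ a) = 2 · P(B_t ≥ a) for a ≥ 0. Since B_t ~ N(0, t), P(B_t ≥ 4.15) = 1 − Φ(4.15/√t) = 1 − Φ(4.15/√8.83) = 1 − Φ(1.3966). So
  P(M_{8.83} ≥ 4.15) = 2(1 − Φ(1.3966)) ≈ 0.1625.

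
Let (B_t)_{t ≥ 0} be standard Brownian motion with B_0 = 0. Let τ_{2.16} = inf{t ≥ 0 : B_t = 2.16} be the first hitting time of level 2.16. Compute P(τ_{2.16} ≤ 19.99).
P(τ_{2.16} ≤ 19.99) = 2(1 − Φ(2.16/√19.99)) = 2(1 − Φ(0.4831)) ≈ 0.6290

By the reflection principle for standard BM, P(τ_b ≤ t) = 2 · P(B_t ≥ b). Since B_t ~ N(0, t), P(B_t ≥ 2.16) = 1 − Φ(2.16/√t) = 1 − Φ(2.16/√19.99) = 1 − Φ(0.4831) ≈ 0.31451. Doubling: P(τ_{2.16} ≤ 19.99) ≈ 2 · 0.31451 = 0.62902 ≈ 0.6290.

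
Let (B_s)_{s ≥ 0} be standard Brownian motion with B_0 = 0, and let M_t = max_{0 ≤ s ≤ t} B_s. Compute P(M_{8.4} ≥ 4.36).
P(M_{8.4} ≥ 4.36) = 2·P(B_{8.4} ≥ 4.36) = 2(1 − Φ(4.36/√8.4)) ≈ 0.1325

By the reflection principle for Brownian motion, P(M_t ≥ a) = 2 · P(B_t ≥ a) for a ≥ 0. Since B_t ~ N(0, t), P(B_t ≥ 4.36) = 1 − Φ(4.36/√t) = 1 − Φ(4.36/√8.4) = 1 − Φ(1.5043). So
  P(M_{8.4} ≥ 4.36) = 2(1 − Φ(1.5043)) ≈ 0.1325.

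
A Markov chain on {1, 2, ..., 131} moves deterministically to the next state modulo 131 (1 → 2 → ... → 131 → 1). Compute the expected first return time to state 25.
E[T_25 | X_0 = 25] = 131

The chain cycles deterministically, so starting at state 25 it returns in exactly 131 steps. Equivalently, the stationary distribution is uniform π_j = 1/131 for every state j, so by Kac's formula E[T_25] = 1/π_25 = 131.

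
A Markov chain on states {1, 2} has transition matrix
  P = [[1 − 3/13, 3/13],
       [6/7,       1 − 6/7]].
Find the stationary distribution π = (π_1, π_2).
π_1 = 26/33, π_2 = 7/33

Solve πP = π with π_1 + π_2 = 1. From πP = π: π_1 · (1 − 3/13) + π_2 · 6/7 = π_1 ⇒ π_2 · 6/7 = π_1 · 3/13 ⇒ π_2/π_1 = (3/13)/(6/7) = 7/26. Together with π_1 + π_2 = 1:
  π_1 = (6/7)/(3/13 + 6/7) = (6/7)/(99/91) = 26/33,
  π_2 = (3/13)/(3/13 + 6/7) = (3/13)/(99/91) = 7/33.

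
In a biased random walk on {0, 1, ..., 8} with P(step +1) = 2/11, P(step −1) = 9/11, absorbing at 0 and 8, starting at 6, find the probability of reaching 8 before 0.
P(hit 8 before 0) = (1 − (9/2)^6) / (1 − (9/2)^8) = 27604/559045

Let u_k denote P(reach 8 before 0 | start at k). Boundary: u_0 = 0, u_8 = 1. Recurrence: u_k = 2/11·u_{k+1} + 9/11·u_{k-1} for 1 ≤ k ≤ 7. Try u_k = A + B·r^k with r = q/p = (9/11)/(2/11) = 9/2. Substitution satisfies the recurrence; boundary conditions give:
  u_k = (1 − r^k) / (1 − r^N) = (1 − (9/2)^6) / (1 − (9/2)^8) = 27604/559045.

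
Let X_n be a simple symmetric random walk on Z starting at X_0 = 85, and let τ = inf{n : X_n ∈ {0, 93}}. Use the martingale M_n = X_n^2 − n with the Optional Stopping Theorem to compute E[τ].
E[τ] = 680

M_n = X_n^2 − n is a martingale (since E[X_{n+1}^2 | F_n] = X_n^2 + 1). By OST (τ has finite mean in a bounded region), E[M_τ] = E[M_0] = X_0^2 − 0 = 85^2 = 7225. Also E[M_τ] = E[X_τ^2] − E[τ]. The walk exits at 0 or 93, with P(hit 93 first) = 85/93, so E[X_τ^2] = 93^2 · 85/93 + 0 = 7905. Thus E[τ] = E[X_τ^2] − E[M_τ] = 7905 − 7225 = 680 = 85(93 − 85) = 680.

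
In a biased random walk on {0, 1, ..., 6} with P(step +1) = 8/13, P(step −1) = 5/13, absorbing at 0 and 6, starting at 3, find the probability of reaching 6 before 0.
P(hit 6 before 0) = (1 − (5/8)^3) / (1 − (5/8)^6) = 512/637

Let u_k denote P(reach 6 before 0 | start at k). Boundary: u_0 = 0, u_6 = 1. Recurrence: u_k = 8/13·u_{k+1} + 5/13·u_{k-1} for 1 ≤ k ≤ 5. Try u_k = A + B·r^k with r = q/p = (5/13)/(8/13) = 5/8. Substitution satisfies the recurrence; boundary conditions give:
  u_k = (1 − r^k) / (1 − r^N) = (1 − (5/8)^3) / (1 − (5/8)^6) = 512/637.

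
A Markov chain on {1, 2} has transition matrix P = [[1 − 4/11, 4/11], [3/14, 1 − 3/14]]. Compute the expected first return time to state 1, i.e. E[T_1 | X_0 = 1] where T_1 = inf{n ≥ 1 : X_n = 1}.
E[T_1 | X_0 = 1] = 1/π_1 = 89/33

For an irreducible recurrent Markov chain with stationary distribution π, E[T_i | X_0 = i] = 1/π_i (Kac's formula). Here π_1 = (3/14)/(4/11 + 3/14) = (3/14)/(89/154) = 33/89, so E[T_1 | X_0 = 1] = 1/π_1 = (4/11 + 3/14)/(3/14) = (89/154)/(3/14) = 89/33.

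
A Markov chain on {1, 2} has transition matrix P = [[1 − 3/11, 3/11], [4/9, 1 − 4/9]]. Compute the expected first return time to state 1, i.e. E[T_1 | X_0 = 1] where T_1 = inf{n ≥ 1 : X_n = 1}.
E[T_1 | X_0 = 1] = 1/π_1 = 71/44

For an irreducible recurrent Markov chain with stationary distribution π, E[T_i | X_0 = i] = 1/π_i (Kac's formula). Here π_1 = (4/9)/(3/11 + 4/9) = (4/9)/(71/99) = 44/71, so E[T_1 | X_0 = 1] = 1/π_1 = (3/11 + 4/9)/(4/9) = (71/99)/(4/9) = 71/44.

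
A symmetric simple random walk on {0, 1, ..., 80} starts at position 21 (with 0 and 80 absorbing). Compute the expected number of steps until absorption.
E[τ | X_0 = 21] = 1239

Let v_k = E[τ | X_0 = k]. Boundary: v_0 = v_80 = 0. Recurrence: v_k = 1 + (v_{k-1} + v_{k+1})/2 for 1 ≤ k ≤ 79. The particular solution to v_k − (v_{k-1} + v_{k+1})/2 = 1 is v_k = −k^2. Adding homogeneous solution A + B k and matching boundaries gives v_k = k (80 − k). Substituting k = 21: v_21 = 21 · 59 = 1239.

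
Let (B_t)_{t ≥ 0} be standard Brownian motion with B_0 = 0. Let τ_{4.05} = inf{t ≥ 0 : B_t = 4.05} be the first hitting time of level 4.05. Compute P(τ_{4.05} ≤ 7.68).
P(τ_{4.05} ≤ 7.68) = 2(1 − Φ(4.05/√7.68)) = 2(1 − Φ(1.4614)) ≈ 0.1439

By the reflection principle for standard BM, P(τ_b ≤ t) = 2 · P(B_t ≥ b). Since B_t ~ N(0, t), P(B_t ≥ 4.05) = 1 − Φ(4.05/√t) = 1 − Φ(4.05/√7.68) = 1 − Φ(1.4614) ≈ 0.07195. Doubling: P(τ_{4.05} ≤ 7.68) ≈ 2 · 0.07195 = 0.14390 ≈ 0.1439.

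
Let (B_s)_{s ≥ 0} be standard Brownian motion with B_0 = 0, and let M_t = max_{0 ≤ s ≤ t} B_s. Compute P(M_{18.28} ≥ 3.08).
P(M_{18.28} ≥ 3.08) = 2·P(B_{18.28} ≥ 3.08) = 2(1 − Φ(3.08/√18.28)) ≈ 0.4713

By the reflection principle for Brownian motion, P(M_t ≥ a) = 2 · P(B_t ≥ a) for a ≥ 0. Since B_t ~ N(0, t), P(B_t ≥ 3.08) = 1 − Φ(3.08/√t) = 1 − Φ(3.08/√18.28) = 1 − Φ(0.7204). So
  P(M_{18.28} ≥ 3.08) = 2(1 − Φ(0.7204)) ≈ 0.4713.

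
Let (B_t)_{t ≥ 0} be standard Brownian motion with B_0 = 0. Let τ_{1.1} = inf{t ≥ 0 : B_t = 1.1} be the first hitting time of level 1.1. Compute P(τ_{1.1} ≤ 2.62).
P(τ_{1.1} ≤ 2.62) = 2(1 − Φ(1.1/√2.62)) = 2(1 − Φ(0.6796)) ≈ 0.4968

By the reflection principle for standard BM, P(τ_b ≤ t) = 2 · P(B_t ≥ b). Since B_t ~ N(0, t), P(B_t ≥ 1.1) = 1 − Φ(1.1/√t) = 1 − Φ(1.1/√2.62) = 1 − Φ(0.6796) ≈ 0.24838. Doubling: P(τ_{1.1} ≤ 2.62) ≈ 2 · 0.24838 = 0.49676 ≈ 0.4968.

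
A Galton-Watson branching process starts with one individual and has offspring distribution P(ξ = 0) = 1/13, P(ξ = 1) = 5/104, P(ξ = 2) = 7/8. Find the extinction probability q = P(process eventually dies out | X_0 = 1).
q = 8/91

The pgf is f(s) = 1/13 + 5/104·s + 7/8·s². The extinction probability q is the smallest fixed point of f in [0, 1]. Setting s = f(s):
  7/8·s² + (5/104 − 1)·s + 1/13 = 0
  7/8·s² − (1/13 + 7/8)·s + 1/13 = 0
which factors as (s − 1)·(7/8·s − 1/13) = 0, giving roots s = 1 and s = (1/13)/(7/8) = 8/91.
Mean offspring μ = 5/104 + 2·7/8 = 187/104 > 1 (supercritical), so q < 1. The extinction probability is the smaller root: q = (1/13)/(7/8) = 8/91.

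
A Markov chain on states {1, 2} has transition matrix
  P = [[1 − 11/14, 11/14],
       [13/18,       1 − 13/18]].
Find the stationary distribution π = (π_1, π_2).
π_1 = 91/190, π_2 = 99/190

Solve πP = π with π_1 + π_2 = 1. From πP = π: π_1 · (1 − 11/14) + π_2 · 13/18 = π_1 ⇒ π_2 · 13/18 = π_1 · 11/14 ⇒ π_2/π_1 = (11/14)/(13/18) = 99/91. Together with π_1 + π_2 = 1:
  π_1 = (13/18)/(11/14 + 13/18) = (13/18)/(95/63) = 91/190,
  π_2 = (11/14)/(11/14 + 13/18) = (11/14)/(95/63) = 99/190.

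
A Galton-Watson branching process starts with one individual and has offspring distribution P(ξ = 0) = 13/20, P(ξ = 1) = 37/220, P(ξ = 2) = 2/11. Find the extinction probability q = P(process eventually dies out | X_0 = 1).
q = 1

Mean offspring μ = 0·13/20 + 1·37/220 + 2·2/11 = 117/220 ≤ 1. For μ ≤ 1 with offspring not concentrated at 1, the Galton-Watson process goes extinct almost surely, so q = 1.
(Algebraic check: The pgf is f(s) = 13/20 + 37/220·s + 2/11·s². The extinction probability q is the smallest fixed point of f in [0, 1]. Setting s = f(s):
  2/11·s² + (37/220 − 1)·s + 13/20 = 0
  2/11·s² − (13/20 + 2/11)·s + 13/20 = 0
which factors as (s − 1)·(2/11·s − 13/20) = 0, giving roots s = 1 and s = (13/20)/(2/11) = 143/40. Since 143/40 ≥ 1, the smallest root in [0, 1] is s = 1.)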